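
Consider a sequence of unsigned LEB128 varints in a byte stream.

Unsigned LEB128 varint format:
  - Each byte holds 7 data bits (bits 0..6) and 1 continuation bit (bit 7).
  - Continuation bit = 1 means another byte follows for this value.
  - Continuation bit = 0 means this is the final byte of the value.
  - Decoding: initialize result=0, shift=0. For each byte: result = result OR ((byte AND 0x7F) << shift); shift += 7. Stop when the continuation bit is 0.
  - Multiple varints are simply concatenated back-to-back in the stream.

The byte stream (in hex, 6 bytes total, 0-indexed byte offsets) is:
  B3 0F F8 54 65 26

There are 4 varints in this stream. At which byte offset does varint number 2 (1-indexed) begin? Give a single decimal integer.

Answer: 2

Derivation:
  byte[0]=0xB3 cont=1 payload=0x33=51: acc |= 51<<0 -> acc=51 shift=7
  byte[1]=0x0F cont=0 payload=0x0F=15: acc |= 15<<7 -> acc=1971 shift=14 [end]
Varint 1: bytes[0:2] = B3 0F -> value 1971 (2 byte(s))
  byte[2]=0xF8 cont=1 payload=0x78=120: acc |= 120<<0 -> acc=120 shift=7
  byte[3]=0x54 cont=0 payload=0x54=84: acc |= 84<<7 -> acc=10872 shift=14 [end]
Varint 2: bytes[2:4] = F8 54 -> value 10872 (2 byte(s))
  byte[4]=0x65 cont=0 payload=0x65=101: acc |= 101<<0 -> acc=101 shift=7 [end]
Varint 3: bytes[4:5] = 65 -> value 101 (1 byte(s))
  byte[5]=0x26 cont=0 payload=0x26=38: acc |= 38<<0 -> acc=38 shift=7 [end]
Varint 4: bytes[5:6] = 26 -> value 38 (1 byte(s))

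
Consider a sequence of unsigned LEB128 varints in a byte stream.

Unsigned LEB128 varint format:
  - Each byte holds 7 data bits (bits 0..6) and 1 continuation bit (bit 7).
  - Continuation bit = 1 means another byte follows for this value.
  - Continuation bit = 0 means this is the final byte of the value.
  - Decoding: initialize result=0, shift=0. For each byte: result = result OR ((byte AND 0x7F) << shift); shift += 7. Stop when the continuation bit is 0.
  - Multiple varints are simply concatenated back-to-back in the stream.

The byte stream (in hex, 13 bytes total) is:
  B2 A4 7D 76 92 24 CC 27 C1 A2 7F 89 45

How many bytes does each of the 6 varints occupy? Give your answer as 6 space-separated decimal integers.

  byte[0]=0xB2 cont=1 payload=0x32=50: acc |= 50<<0 -> acc=50 shift=7
  byte[1]=0xA4 cont=1 payload=0x24=36: acc |= 36<<7 -> acc=4658 shift=14
  byte[2]=0x7D cont=0 payload=0x7D=125: acc |= 125<<14 -> acc=2052658 shift=21 [end]
Varint 1: bytes[0:3] = B2 A4 7D -> value 2052658 (3 byte(s))
  byte[3]=0x76 cont=0 payload=0x76=118: acc |= 118<<0 -> acc=118 shift=7 [end]
Varint 2: bytes[3:4] = 76 -> value 118 (1 byte(s))
  byte[4]=0x92 cont=1 payload=0x12=18: acc |= 18<<0 -> acc=18 shift=7
  byte[5]=0x24 cont=0 payload=0x24=36: acc |= 36<<7 -> acc=4626 shift=14 [end]
Varint 3: bytes[4:6] = 92 24 -> value 4626 (2 byte(s))
  byte[6]=0xCC cont=1 payload=0x4C=76: acc |= 76<<0 -> acc=76 shift=7
  byte[7]=0x27 cont=0 payload=0x27=39: acc |= 39<<7 -> acc=5068 shift=14 [end]
Varint 4: bytes[6:8] = CC 27 -> value 5068 (2 byte(s))
  byte[8]=0xC1 cont=1 payload=0x41=65: acc |= 65<<0 -> acc=65 shift=7
  byte[9]=0xA2 cont=1 payload=0x22=34: acc |= 34<<7 -> acc=4417 shift=14
  byte[10]=0x7F cont=0 payload=0x7F=127: acc |= 127<<14 -> acc=2085185 shift=21 [end]
Varint 5: bytes[8:11] = C1 A2 7F -> value 2085185 (3 byte(s))
  byte[11]=0x89 cont=1 payload=0x09=9: acc |= 9<<0 -> acc=9 shift=7
  byte[12]=0x45 cont=0 payload=0x45=69: acc |= 69<<7 -> acc=8841 shift=14 [end]
Varint 6: bytes[11:13] = 89 45 -> value 8841 (2 byte(s))

Answer: 3 1 2 2 3 2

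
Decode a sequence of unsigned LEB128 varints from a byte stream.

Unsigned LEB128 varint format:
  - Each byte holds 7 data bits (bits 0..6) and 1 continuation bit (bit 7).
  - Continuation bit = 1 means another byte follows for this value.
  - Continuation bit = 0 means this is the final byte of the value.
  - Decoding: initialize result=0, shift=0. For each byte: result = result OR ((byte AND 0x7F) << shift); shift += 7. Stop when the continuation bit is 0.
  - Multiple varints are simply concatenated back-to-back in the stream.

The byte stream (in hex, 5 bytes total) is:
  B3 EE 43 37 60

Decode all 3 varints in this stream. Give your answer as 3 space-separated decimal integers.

  byte[0]=0xB3 cont=1 payload=0x33=51: acc |= 51<<0 -> acc=51 shift=7
  byte[1]=0xEE cont=1 payload=0x6E=110: acc |= 110<<7 -> acc=14131 shift=14
  byte[2]=0x43 cont=0 payload=0x43=67: acc |= 67<<14 -> acc=1111859 shift=21 [end]
Varint 1: bytes[0:3] = B3 EE 43 -> value 1111859 (3 byte(s))
  byte[3]=0x37 cont=0 payload=0x37=55: acc |= 55<<0 -> acc=55 shift=7 [end]
Varint 2: bytes[3:4] = 37 -> value 55 (1 byte(s))
  byte[4]=0x60 cont=0 payload=0x60=96: acc |= 96<<0 -> acc=96 shift=7 [end]
Varint 3: bytes[4:5] = 60 -> value 96 (1 byte(s))

Answer: 1111859 55 96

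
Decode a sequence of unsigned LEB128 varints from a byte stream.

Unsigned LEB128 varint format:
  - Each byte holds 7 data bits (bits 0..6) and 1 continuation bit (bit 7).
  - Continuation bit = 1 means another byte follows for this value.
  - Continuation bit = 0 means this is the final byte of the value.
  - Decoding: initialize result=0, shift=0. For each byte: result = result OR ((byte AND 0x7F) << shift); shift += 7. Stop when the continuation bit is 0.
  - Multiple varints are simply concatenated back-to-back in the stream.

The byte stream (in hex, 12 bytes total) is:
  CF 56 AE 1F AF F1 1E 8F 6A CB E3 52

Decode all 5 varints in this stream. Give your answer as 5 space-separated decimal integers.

Answer: 11087 4014 506031 13583 1356235

Derivation:
  byte[0]=0xCF cont=1 payload=0x4F=79: acc |= 79<<0 -> acc=79 shift=7
  byte[1]=0x56 cont=0 payload=0x56=86: acc |= 86<<7 -> acc=11087 shift=14 [end]
Varint 1: bytes[0:2] = CF 56 -> value 11087 (2 byte(s))
  byte[2]=0xAE cont=1 payload=0x2E=46: acc |= 46<<0 -> acc=46 shift=7
  byte[3]=0x1F cont=0 payload=0x1F=31: acc |= 31<<7 -> acc=4014 shift=14 [end]
Varint 2: bytes[2:4] = AE 1F -> value 4014 (2 byte(s))
  byte[4]=0xAF cont=1 payload=0x2F=47: acc |= 47<<0 -> acc=47 shift=7
  byte[5]=0xF1 cont=1 payload=0x71=113: acc |= 113<<7 -> acc=14511 shift=14
  byte[6]=0x1E cont=0 payload=0x1E=30: acc |= 30<<14 -> acc=506031 shift=21 [end]
Varint 3: bytes[4:7] = AF F1 1E -> value 506031 (3 byte(s))
  byte[7]=0x8F cont=1 payload=0x0F=15: acc |= 15<<0 -> acc=15 shift=7
  byte[8]=0x6A cont=0 payload=0x6A=106: acc |= 106<<7 -> acc=13583 shift=14 [end]
Varint 4: bytes[7:9] = 8F 6A -> value 13583 (2 byte(s))
  byte[9]=0xCB cont=1 payload=0x4B=75: acc |= 75<<0 -> acc=75 shift=7
  byte[10]=0xE3 cont=1 payload=0x63=99: acc |= 99<<7 -> acc=12747 shift=14
  byte[11]=0x52 cont=0 payload=0x52=82: acc |= 82<<14 -> acc=1356235 shift=21 [end]
Varint 5: bytes[9:12] = CB E3 52 -> value 1356235 (3 byte(s))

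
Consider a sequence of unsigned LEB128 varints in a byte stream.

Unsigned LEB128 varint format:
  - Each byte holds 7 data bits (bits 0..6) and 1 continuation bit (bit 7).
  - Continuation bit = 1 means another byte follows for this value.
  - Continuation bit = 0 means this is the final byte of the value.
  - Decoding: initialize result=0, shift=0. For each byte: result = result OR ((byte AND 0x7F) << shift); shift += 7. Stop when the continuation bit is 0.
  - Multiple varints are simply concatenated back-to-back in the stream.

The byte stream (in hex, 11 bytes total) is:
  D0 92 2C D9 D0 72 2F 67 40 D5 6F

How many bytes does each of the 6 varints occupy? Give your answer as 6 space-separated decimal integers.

Answer: 3 3 1 1 1 2

Derivation:
  byte[0]=0xD0 cont=1 payload=0x50=80: acc |= 80<<0 -> acc=80 shift=7
  byte[1]=0x92 cont=1 payload=0x12=18: acc |= 18<<7 -> acc=2384 shift=14
  byte[2]=0x2C cont=0 payload=0x2C=44: acc |= 44<<14 -> acc=723280 shift=21 [end]
Varint 1: bytes[0:3] = D0 92 2C -> value 723280 (3 byte(s))
  byte[3]=0xD9 cont=1 payload=0x59=89: acc |= 89<<0 -> acc=89 shift=7
  byte[4]=0xD0 cont=1 payload=0x50=80: acc |= 80<<7 -> acc=10329 shift=14
  byte[5]=0x72 cont=0 payload=0x72=114: acc |= 114<<14 -> acc=1878105 shift=21 [end]
Varint 2: bytes[3:6] = D9 D0 72 -> value 1878105 (3 byte(s))
  byte[6]=0x2F cont=0 payload=0x2F=47: acc |= 47<<0 -> acc=47 shift=7 [end]
Varint 3: bytes[6:7] = 2F -> value 47 (1 byte(s))
  byte[7]=0x67 cont=0 payload=0x67=103: acc |= 103<<0 -> acc=103 shift=7 [end]
Varint 4: bytes[7:8] = 67 -> value 103 (1 byte(s))
  byte[8]=0x40 cont=0 payload=0x40=64: acc |= 64<<0 -> acc=64 shift=7 [end]
Varint 5: bytes[8:9] = 40 -> value 64 (1 byte(s))
  byte[9]=0xD5 cont=1 payload=0x55=85: acc |= 85<<0 -> acc=85 shift=7
  byte[10]=0x6F cont=0 payload=0x6F=111: acc |= 111<<7 -> acc=14293 shift=14 [end]
Varint 6: bytes[9:11] = D5 6F -> value 14293 (2 byte(s))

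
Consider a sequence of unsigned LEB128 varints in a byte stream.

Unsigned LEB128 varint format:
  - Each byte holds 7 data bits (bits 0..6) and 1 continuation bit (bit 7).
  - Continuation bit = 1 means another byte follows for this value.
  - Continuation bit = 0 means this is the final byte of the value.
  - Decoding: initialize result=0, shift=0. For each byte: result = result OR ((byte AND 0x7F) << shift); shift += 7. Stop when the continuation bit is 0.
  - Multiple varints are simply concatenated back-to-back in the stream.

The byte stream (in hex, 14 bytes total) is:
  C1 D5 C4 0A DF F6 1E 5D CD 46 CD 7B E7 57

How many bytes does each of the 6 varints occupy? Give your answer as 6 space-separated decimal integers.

Answer: 4 3 1 2 2 2

Derivation:
  byte[0]=0xC1 cont=1 payload=0x41=65: acc |= 65<<0 -> acc=65 shift=7
  byte[1]=0xD5 cont=1 payload=0x55=85: acc |= 85<<7 -> acc=10945 shift=14
  byte[2]=0xC4 cont=1 payload=0x44=68: acc |= 68<<14 -> acc=1125057 shift=21
  byte[3]=0x0A cont=0 payload=0x0A=10: acc |= 10<<21 -> acc=22096577 shift=28 [end]
Varint 1: bytes[0:4] = C1 D5 C4 0A -> value 22096577 (4 byte(s))
  byte[4]=0xDF cont=1 payload=0x5F=95: acc |= 95<<0 -> acc=95 shift=7
  byte[5]=0xF6 cont=1 payload=0x76=118: acc |= 118<<7 -> acc=15199 shift=14
  byte[6]=0x1E cont=0 payload=0x1E=30: acc |= 30<<14 -> acc=506719 shift=21 [end]
Varint 2: bytes[4:7] = DF F6 1E -> value 506719 (3 byte(s))
  byte[7]=0x5D cont=0 payload=0x5D=93: acc |= 93<<0 -> acc=93 shift=7 [end]
Varint 3: bytes[7:8] = 5D -> value 93 (1 byte(s))
  byte[8]=0xCD cont=1 payload=0x4D=77: acc |= 77<<0 -> acc=77 shift=7
  byte[9]=0x46 cont=0 payload=0x46=70: acc |= 70<<7 -> acc=9037 shift=14 [end]
Varint 4: bytes[8:10] = CD 46 -> value 9037 (2 byte(s))
  byte[10]=0xCD cont=1 payload=0x4D=77: acc |= 77<<0 -> acc=77 shift=7
  byte[11]=0x7B cont=0 payload=0x7B=123: acc |= 123<<7 -> acc=15821 shift=14 [end]
Varint 5: bytes[10:12] = CD 7B -> value 15821 (2 byte(s))
  byte[12]=0xE7 cont=1 payload=0x67=103: acc |= 103<<0 -> acc=103 shift=7
  byte[13]=0x57 cont=0 payload=0x57=87: acc |= 87<<7 -> acc=11239 shift=14 [end]
Varint 6: bytes[12:14] = E7 57 -> value 11239 (2 byte(s))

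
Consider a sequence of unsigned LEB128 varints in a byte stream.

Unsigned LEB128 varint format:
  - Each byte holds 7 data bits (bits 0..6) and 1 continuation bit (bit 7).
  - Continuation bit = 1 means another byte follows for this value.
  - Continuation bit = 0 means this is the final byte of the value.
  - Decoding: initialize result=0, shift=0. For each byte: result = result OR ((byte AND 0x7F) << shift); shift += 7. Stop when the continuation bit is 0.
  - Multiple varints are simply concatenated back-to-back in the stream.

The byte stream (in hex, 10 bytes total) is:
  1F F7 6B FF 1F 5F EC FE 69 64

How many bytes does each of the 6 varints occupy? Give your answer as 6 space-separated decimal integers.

Answer: 1 2 2 1 3 1

Derivation:
  byte[0]=0x1F cont=0 payload=0x1F=31: acc |= 31<<0 -> acc=31 shift=7 [end]
Varint 1: bytes[0:1] = 1F -> value 31 (1 byte(s))
  byte[1]=0xF7 cont=1 payload=0x77=119: acc |= 119<<0 -> acc=119 shift=7
  byte[2]=0x6B cont=0 payload=0x6B=107: acc |= 107<<7 -> acc=13815 shift=14 [end]
Varint 2: bytes[1:3] = F7 6B -> value 13815 (2 byte(s))
  byte[3]=0xFF cont=1 payload=0x7F=127: acc |= 127<<0 -> acc=127 shift=7
  byte[4]=0x1F cont=0 payload=0x1F=31: acc |= 31<<7 -> acc=4095 shift=14 [end]
Varint 3: bytes[3:5] = FF 1F -> value 4095 (2 byte(s))
  byte[5]=0x5F cont=0 payload=0x5F=95: acc |= 95<<0 -> acc=95 shift=7 [end]
Varint 4: bytes[5:6] = 5F -> value 95 (1 byte(s))
  byte[6]=0xEC cont=1 payload=0x6C=108: acc |= 108<<0 -> acc=108 shift=7
  byte[7]=0xFE cont=1 payload=0x7E=126: acc |= 126<<7 -> acc=16236 shift=14
  byte[8]=0x69 cont=0 payload=0x69=105: acc |= 105<<14 -> acc=1736556 shift=21 [end]
Varint 5: bytes[6:9] = EC FE 69 -> value 1736556 (3 byte(s))
  byte[9]=0x64 cont=0 payload=0x64=100: acc |= 100<<0 -> acc=100 shift=7 [end]
Varint 6: bytes[9:10] = 64 -> value 100 (1 byte(s))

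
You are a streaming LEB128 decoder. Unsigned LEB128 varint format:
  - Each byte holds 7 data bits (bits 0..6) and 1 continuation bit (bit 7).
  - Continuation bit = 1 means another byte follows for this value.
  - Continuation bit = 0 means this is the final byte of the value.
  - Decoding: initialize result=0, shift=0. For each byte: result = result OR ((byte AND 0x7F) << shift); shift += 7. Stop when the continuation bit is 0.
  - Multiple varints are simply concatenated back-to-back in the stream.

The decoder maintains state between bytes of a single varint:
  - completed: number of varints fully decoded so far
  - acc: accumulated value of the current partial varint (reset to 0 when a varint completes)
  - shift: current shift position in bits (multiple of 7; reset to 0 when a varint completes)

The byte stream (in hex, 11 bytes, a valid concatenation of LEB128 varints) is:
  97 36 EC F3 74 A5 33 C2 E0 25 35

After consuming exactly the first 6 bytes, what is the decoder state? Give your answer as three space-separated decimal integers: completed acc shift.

byte[0]=0x97 cont=1 payload=0x17: acc |= 23<<0 -> completed=0 acc=23 shift=7
byte[1]=0x36 cont=0 payload=0x36: varint #1 complete (value=6935); reset -> completed=1 acc=0 shift=0
byte[2]=0xEC cont=1 payload=0x6C: acc |= 108<<0 -> completed=1 acc=108 shift=7
byte[3]=0xF3 cont=1 payload=0x73: acc |= 115<<7 -> completed=1 acc=14828 shift=14
byte[4]=0x74 cont=0 payload=0x74: varint #2 complete (value=1915372); reset -> completed=2 acc=0 shift=0
byte[5]=0xA5 cont=1 payload=0x25: acc |= 37<<0 -> completed=2 acc=37 shift=7

Answer: 2 37 7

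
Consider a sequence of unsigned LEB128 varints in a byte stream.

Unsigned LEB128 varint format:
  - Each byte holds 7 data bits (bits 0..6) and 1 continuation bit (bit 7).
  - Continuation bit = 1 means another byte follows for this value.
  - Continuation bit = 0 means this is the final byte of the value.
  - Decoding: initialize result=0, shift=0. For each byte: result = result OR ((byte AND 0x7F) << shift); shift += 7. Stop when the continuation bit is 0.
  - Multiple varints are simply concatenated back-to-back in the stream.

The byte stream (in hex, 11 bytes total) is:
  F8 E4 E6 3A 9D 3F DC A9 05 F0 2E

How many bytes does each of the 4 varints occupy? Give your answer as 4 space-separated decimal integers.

  byte[0]=0xF8 cont=1 payload=0x78=120: acc |= 120<<0 -> acc=120 shift=7
  byte[1]=0xE4 cont=1 payload=0x64=100: acc |= 100<<7 -> acc=12920 shift=14
  byte[2]=0xE6 cont=1 payload=0x66=102: acc |= 102<<14 -> acc=1684088 shift=21
  byte[3]=0x3A cont=0 payload=0x3A=58: acc |= 58<<21 -> acc=123318904 shift=28 [end]
Varint 1: bytes[0:4] = F8 E4 E6 3A -> value 123318904 (4 byte(s))
  byte[4]=0x9D cont=1 payload=0x1D=29: acc |= 29<<0 -> acc=29 shift=7
  byte[5]=0x3F cont=0 payload=0x3F=63: acc |= 63<<7 -> acc=8093 shift=14 [end]
Varint 2: bytes[4:6] = 9D 3F -> value 8093 (2 byte(s))
  byte[6]=0xDC cont=1 payload=0x5C=92: acc |= 92<<0 -> acc=92 shift=7
  byte[7]=0xA9 cont=1 payload=0x29=41: acc |= 41<<7 -> acc=5340 shift=14
  byte[8]=0x05 cont=0 payload=0x05=5: acc |= 5<<14 -> acc=87260 shift=21 [end]
Varint 3: bytes[6:9] = DC A9 05 -> value 87260 (3 byte(s))
  byte[9]=0xF0 cont=1 payload=0x70=112: acc |= 112<<0 -> acc=112 shift=7
  byte[10]=0x2E cont=0 payload=0x2E=46: acc |= 46<<7 -> acc=6000 shift=14 [end]
Varint 4: bytes[9:11] = F0 2E -> value 6000 (2 byte(s))

Answer: 4 2 3 2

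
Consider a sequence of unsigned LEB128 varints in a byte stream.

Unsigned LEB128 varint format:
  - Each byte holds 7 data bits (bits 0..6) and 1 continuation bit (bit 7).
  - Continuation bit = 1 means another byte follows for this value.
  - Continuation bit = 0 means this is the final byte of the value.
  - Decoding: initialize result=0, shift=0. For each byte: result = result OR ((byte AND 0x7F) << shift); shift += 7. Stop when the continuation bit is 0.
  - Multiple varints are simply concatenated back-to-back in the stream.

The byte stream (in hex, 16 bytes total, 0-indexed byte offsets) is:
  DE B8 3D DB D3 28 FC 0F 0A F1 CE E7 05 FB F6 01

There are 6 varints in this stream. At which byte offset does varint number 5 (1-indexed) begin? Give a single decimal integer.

  byte[0]=0xDE cont=1 payload=0x5E=94: acc |= 94<<0 -> acc=94 shift=7
  byte[1]=0xB8 cont=1 payload=0x38=56: acc |= 56<<7 -> acc=7262 shift=14
  byte[2]=0x3D cont=0 payload=0x3D=61: acc |= 61<<14 -> acc=1006686 shift=21 [end]
Varint 1: bytes[0:3] = DE B8 3D -> value 1006686 (3 byte(s))
  byte[3]=0xDB cont=1 payload=0x5B=91: acc |= 91<<0 -> acc=91 shift=7
  byte[4]=0xD3 cont=1 payload=0x53=83: acc |= 83<<7 -> acc=10715 shift=14
  byte[5]=0x28 cont=0 payload=0x28=40: acc |= 40<<14 -> acc=666075 shift=21 [end]
Varint 2: bytes[3:6] = DB D3 28 -> value 666075 (3 byte(s))
  byte[6]=0xFC cont=1 payload=0x7C=124: acc |= 124<<0 -> acc=124 shift=7
  byte[7]=0x0F cont=0 payload=0x0F=15: acc |= 15<<7 -> acc=2044 shift=14 [end]
Varint 3: bytes[6:8] = FC 0F -> value 2044 (2 byte(s))
  byte[8]=0x0A cont=0 payload=0x0A=10: acc |= 10<<0 -> acc=10 shift=7 [end]
Varint 4: bytes[8:9] = 0A -> value 10 (1 byte(s))
  byte[9]=0xF1 cont=1 payload=0x71=113: acc |= 113<<0 -> acc=113 shift=7
  byte[10]=0xCE cont=1 payload=0x4E=78: acc |= 78<<7 -> acc=10097 shift=14
  byte[11]=0xE7 cont=1 payload=0x67=103: acc |= 103<<14 -> acc=1697649 shift=21
  byte[12]=0x05 cont=0 payload=0x05=5: acc |= 5<<21 -> acc=12183409 shift=28 [end]
Varint 5: bytes[9:13] = F1 CE E7 05 -> value 12183409 (4 byte(s))
  byte[13]=0xFB cont=1 payload=0x7B=123: acc |= 123<<0 -> acc=123 shift=7
  byte[14]=0xF6 cont=1 payload=0x76=118: acc |= 118<<7 -> acc=15227 shift=14
  byte[15]=0x01 cont=0 payload=0x01=1: acc |= 1<<14 -> acc=31611 shift=21 [end]
Varint 6: bytes[13:16] = FB F6 01 -> value 31611 (3 byte(s))

Answer: 9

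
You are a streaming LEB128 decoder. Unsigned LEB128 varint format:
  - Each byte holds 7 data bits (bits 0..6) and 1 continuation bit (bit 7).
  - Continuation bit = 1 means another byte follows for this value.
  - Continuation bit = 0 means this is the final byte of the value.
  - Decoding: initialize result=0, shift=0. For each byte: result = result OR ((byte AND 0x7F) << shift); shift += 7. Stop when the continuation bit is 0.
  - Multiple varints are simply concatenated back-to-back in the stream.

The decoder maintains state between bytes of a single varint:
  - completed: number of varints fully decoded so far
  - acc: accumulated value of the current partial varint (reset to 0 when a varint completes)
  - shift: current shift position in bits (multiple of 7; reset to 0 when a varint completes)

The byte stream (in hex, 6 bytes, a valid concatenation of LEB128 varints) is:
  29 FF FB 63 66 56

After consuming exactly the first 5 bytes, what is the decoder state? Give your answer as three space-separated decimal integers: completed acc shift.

Answer: 3 0 0

Derivation:
byte[0]=0x29 cont=0 payload=0x29: varint #1 complete (value=41); reset -> completed=1 acc=0 shift=0
byte[1]=0xFF cont=1 payload=0x7F: acc |= 127<<0 -> completed=1 acc=127 shift=7
byte[2]=0xFB cont=1 payload=0x7B: acc |= 123<<7 -> completed=1 acc=15871 shift=14
byte[3]=0x63 cont=0 payload=0x63: varint #2 complete (value=1637887); reset -> completed=2 acc=0 shift=0
byte[4]=0x66 cont=0 payload=0x66: varint #3 complete (value=102); reset -> completed=3 acc=0 shift=0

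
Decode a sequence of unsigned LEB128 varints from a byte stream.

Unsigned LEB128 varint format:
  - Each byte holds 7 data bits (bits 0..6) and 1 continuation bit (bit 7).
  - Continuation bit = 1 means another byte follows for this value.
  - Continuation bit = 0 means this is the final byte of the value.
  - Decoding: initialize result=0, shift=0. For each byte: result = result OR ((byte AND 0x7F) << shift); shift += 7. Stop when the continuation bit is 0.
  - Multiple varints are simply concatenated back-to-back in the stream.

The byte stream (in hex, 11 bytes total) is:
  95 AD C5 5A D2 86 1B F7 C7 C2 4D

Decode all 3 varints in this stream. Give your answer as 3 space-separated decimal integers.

Answer: 189879957 443218 162571255

Derivation:
  byte[0]=0x95 cont=1 payload=0x15=21: acc |= 21<<0 -> acc=21 shift=7
  byte[1]=0xAD cont=1 payload=0x2D=45: acc |= 45<<7 -> acc=5781 shift=14
  byte[2]=0xC5 cont=1 payload=0x45=69: acc |= 69<<14 -> acc=1136277 shift=21
  byte[3]=0x5A cont=0 payload=0x5A=90: acc |= 90<<21 -> acc=189879957 shift=28 [end]
Varint 1: bytes[0:4] = 95 AD C5 5A -> value 189879957 (4 byte(s))
  byte[4]=0xD2 cont=1 payload=0x52=82: acc |= 82<<0 -> acc=82 shift=7
  byte[5]=0x86 cont=1 payload=0x06=6: acc |= 6<<7 -> acc=850 shift=14
  byte[6]=0x1B cont=0 payload=0x1B=27: acc |= 27<<14 -> acc=443218 shift=21 [end]
Varint 2: bytes[4:7] = D2 86 1B -> value 443218 (3 byte(s))
  byte[7]=0xF7 cont=1 payload=0x77=119: acc |= 119<<0 -> acc=119 shift=7
  byte[8]=0xC7 cont=1 payload=0x47=71: acc |= 71<<7 -> acc=9207 shift=14
  byte[9]=0xC2 cont=1 payload=0x42=66: acc |= 66<<14 -> acc=1090551 shift=21
  byte[10]=0x4D cont=0 payload=0x4D=77: acc |= 77<<21 -> acc=162571255 shift=28 [end]
Varint 3: bytes[7:11] = F7 C7 C2 4D -> value 162571255 (4 byte(s))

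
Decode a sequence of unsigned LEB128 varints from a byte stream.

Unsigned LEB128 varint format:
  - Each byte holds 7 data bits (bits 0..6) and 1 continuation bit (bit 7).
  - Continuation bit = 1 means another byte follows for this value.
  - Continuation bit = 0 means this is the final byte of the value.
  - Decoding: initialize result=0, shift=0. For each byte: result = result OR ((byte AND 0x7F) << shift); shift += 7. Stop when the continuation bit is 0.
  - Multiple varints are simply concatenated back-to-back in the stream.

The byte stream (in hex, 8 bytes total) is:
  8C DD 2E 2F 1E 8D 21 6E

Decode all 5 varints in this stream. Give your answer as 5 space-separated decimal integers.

Answer: 765580 47 30 4237 110

Derivation:
  byte[0]=0x8C cont=1 payload=0x0C=12: acc |= 12<<0 -> acc=12 shift=7
  byte[1]=0xDD cont=1 payload=0x5D=93: acc |= 93<<7 -> acc=11916 shift=14
  byte[2]=0x2E cont=0 payload=0x2E=46: acc |= 46<<14 -> acc=765580 shift=21 [end]
Varint 1: bytes[0:3] = 8C DD 2E -> value 765580 (3 byte(s))
  byte[3]=0x2F cont=0 payload=0x2F=47: acc |= 47<<0 -> acc=47 shift=7 [end]
Varint 2: bytes[3:4] = 2F -> value 47 (1 byte(s))
  byte[4]=0x1E cont=0 payload=0x1E=30: acc |= 30<<0 -> acc=30 shift=7 [end]
Varint 3: bytes[4:5] = 1E -> value 30 (1 byte(s))
  byte[5]=0x8D cont=1 payload=0x0D=13: acc |= 13<<0 -> acc=13 shift=7
  byte[6]=0x21 cont=0 payload=0x21=33: acc |= 33<<7 -> acc=4237 shift=14 [end]
Varint 4: bytes[5:7] = 8D 21 -> value 4237 (2 byte(s))
  byte[7]=0x6E cont=0 payload=0x6E=110: acc |= 110<<0 -> acc=110 shift=7 [end]
Varint 5: bytes[7:8] = 6E -> value 110 (1 byte(s))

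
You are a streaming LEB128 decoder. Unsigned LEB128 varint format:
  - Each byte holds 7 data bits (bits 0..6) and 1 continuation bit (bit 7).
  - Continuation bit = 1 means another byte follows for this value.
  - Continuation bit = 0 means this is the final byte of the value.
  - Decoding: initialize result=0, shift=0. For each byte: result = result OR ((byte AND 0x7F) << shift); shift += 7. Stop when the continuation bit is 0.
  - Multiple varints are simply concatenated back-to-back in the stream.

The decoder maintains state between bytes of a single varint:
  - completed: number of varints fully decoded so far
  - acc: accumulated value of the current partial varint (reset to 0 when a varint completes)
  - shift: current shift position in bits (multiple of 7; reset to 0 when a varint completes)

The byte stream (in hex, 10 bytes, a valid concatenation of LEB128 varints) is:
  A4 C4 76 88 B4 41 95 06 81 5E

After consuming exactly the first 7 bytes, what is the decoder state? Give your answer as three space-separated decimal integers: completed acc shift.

Answer: 2 21 7

Derivation:
byte[0]=0xA4 cont=1 payload=0x24: acc |= 36<<0 -> completed=0 acc=36 shift=7
byte[1]=0xC4 cont=1 payload=0x44: acc |= 68<<7 -> completed=0 acc=8740 shift=14
byte[2]=0x76 cont=0 payload=0x76: varint #1 complete (value=1942052); reset -> completed=1 acc=0 shift=0
byte[3]=0x88 cont=1 payload=0x08: acc |= 8<<0 -> completed=1 acc=8 shift=7
byte[4]=0xB4 cont=1 payload=0x34: acc |= 52<<7 -> completed=1 acc=6664 shift=14
byte[5]=0x41 cont=0 payload=0x41: varint #2 complete (value=1071624); reset -> completed=2 acc=0 shift=0
byte[6]=0x95 cont=1 payload=0x15: acc |= 21<<0 -> completed=2 acc=21 shift=7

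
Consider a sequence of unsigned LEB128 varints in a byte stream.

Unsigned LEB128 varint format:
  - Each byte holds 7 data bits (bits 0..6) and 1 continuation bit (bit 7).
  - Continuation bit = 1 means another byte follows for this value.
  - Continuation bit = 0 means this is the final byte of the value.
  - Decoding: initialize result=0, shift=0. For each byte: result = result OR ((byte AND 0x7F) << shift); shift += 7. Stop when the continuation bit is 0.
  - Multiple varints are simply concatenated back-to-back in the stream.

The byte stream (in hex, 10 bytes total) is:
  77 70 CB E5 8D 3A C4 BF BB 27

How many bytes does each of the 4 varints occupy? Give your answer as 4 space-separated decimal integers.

Answer: 1 1 4 4

Derivation:
  byte[0]=0x77 cont=0 payload=0x77=119: acc |= 119<<0 -> acc=119 shift=7 [end]
Varint 1: bytes[0:1] = 77 -> value 119 (1 byte(s))
  byte[1]=0x70 cont=0 payload=0x70=112: acc |= 112<<0 -> acc=112 shift=7 [end]
Varint 2: bytes[1:2] = 70 -> value 112 (1 byte(s))
  byte[2]=0xCB cont=1 payload=0x4B=75: acc |= 75<<0 -> acc=75 shift=7
  byte[3]=0xE5 cont=1 payload=0x65=101: acc |= 101<<7 -> acc=13003 shift=14
  byte[4]=0x8D cont=1 payload=0x0D=13: acc |= 13<<14 -> acc=225995 shift=21
  byte[5]=0x3A cont=0 payload=0x3A=58: acc |= 58<<21 -> acc=121860811 shift=28 [end]
Varint 3: bytes[2:6] = CB E5 8D 3A -> value 121860811 (4 byte(s))
  byte[6]=0xC4 cont=1 payload=0x44=68: acc |= 68<<0 -> acc=68 shift=7
  byte[7]=0xBF cont=1 payload=0x3F=63: acc |= 63<<7 -> acc=8132 shift=14
  byte[8]=0xBB cont=1 payload=0x3B=59: acc |= 59<<14 -> acc=974788 shift=21
  byte[9]=0x27 cont=0 payload=0x27=39: acc |= 39<<21 -> acc=82763716 shift=28 [end]
Varint 4: bytes[6:10] = C4 BF BB 27 -> value 82763716 (4 byte(s))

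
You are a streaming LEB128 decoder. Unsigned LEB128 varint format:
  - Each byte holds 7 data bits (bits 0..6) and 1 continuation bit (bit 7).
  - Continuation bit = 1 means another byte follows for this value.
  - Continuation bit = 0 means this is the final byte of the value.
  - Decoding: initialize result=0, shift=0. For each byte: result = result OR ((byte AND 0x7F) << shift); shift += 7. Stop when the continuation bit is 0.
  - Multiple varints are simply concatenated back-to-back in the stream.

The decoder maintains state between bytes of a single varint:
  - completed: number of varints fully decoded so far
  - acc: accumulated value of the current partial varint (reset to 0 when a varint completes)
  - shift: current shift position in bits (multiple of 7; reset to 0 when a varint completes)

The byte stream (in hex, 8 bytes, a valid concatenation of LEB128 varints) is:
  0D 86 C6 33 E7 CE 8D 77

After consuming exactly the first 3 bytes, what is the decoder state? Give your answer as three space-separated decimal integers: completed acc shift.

Answer: 1 8966 14

Derivation:
byte[0]=0x0D cont=0 payload=0x0D: varint #1 complete (value=13); reset -> completed=1 acc=0 shift=0
byte[1]=0x86 cont=1 payload=0x06: acc |= 6<<0 -> completed=1 acc=6 shift=7
byte[2]=0xC6 cont=1 payload=0x46: acc |= 70<<7 -> completed=1 acc=8966 shift=14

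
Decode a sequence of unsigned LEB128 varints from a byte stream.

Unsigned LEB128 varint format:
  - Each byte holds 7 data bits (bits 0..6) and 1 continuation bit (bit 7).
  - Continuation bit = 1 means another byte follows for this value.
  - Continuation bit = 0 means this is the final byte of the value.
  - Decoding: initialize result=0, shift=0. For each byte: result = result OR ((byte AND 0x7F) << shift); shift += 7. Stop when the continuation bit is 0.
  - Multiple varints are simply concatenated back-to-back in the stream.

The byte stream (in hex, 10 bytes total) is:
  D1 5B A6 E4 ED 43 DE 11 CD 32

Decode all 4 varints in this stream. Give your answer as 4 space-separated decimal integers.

  byte[0]=0xD1 cont=1 payload=0x51=81: acc |= 81<<0 -> acc=81 shift=7
  byte[1]=0x5B cont=0 payload=0x5B=91: acc |= 91<<7 -> acc=11729 shift=14 [end]
Varint 1: bytes[0:2] = D1 5B -> value 11729 (2 byte(s))
  byte[2]=0xA6 cont=1 payload=0x26=38: acc |= 38<<0 -> acc=38 shift=7
  byte[3]=0xE4 cont=1 payload=0x64=100: acc |= 100<<7 -> acc=12838 shift=14
  byte[4]=0xED cont=1 payload=0x6D=109: acc |= 109<<14 -> acc=1798694 shift=21
  byte[5]=0x43 cont=0 payload=0x43=67: acc |= 67<<21 -> acc=142307878 shift=28 [end]
Varint 2: bytes[2:6] = A6 E4 ED 43 -> value 142307878 (4 byte(s))
  byte[6]=0xDE cont=1 payload=0x5E=94: acc |= 94<<0 -> acc=94 shift=7
  byte[7]=0x11 cont=0 payload=0x11=17: acc |= 17<<7 -> acc=2270 shift=14 [end]
Varint 3: bytes[6:8] = DE 11 -> value 2270 (2 byte(s))
  byte[8]=0xCD cont=1 payload=0x4D=77: acc |= 77<<0 -> acc=77 shift=7
  byte[9]=0x32 cont=0 payload=0x32=50: acc |= 50<<7 -> acc=6477 shift=14 [end]
Varint 4: bytes[8:10] = CD 32 -> value 6477 (2 byte(s))

Answer: 11729 142307878 2270 6477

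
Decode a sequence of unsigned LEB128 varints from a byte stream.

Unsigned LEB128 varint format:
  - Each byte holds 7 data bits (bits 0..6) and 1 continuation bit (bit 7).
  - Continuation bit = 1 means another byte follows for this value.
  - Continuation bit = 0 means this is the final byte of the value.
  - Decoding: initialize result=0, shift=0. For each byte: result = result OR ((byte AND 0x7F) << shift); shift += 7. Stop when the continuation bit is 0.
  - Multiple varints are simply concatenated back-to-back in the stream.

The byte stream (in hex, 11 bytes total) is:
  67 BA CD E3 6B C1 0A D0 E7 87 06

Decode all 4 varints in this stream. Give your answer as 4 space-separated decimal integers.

  byte[0]=0x67 cont=0 payload=0x67=103: acc |= 103<<0 -> acc=103 shift=7 [end]
Varint 1: bytes[0:1] = 67 -> value 103 (1 byte(s))
  byte[1]=0xBA cont=1 payload=0x3A=58: acc |= 58<<0 -> acc=58 shift=7
  byte[2]=0xCD cont=1 payload=0x4D=77: acc |= 77<<7 -> acc=9914 shift=14
  byte[3]=0xE3 cont=1 payload=0x63=99: acc |= 99<<14 -> acc=1631930 shift=21
  byte[4]=0x6B cont=0 payload=0x6B=107: acc |= 107<<21 -> acc=226027194 shift=28 [end]
Varint 2: bytes[1:5] = BA CD E3 6B -> value 226027194 (4 byte(s))
  byte[5]=0xC1 cont=1 payload=0x41=65: acc |= 65<<0 -> acc=65 shift=7
  byte[6]=0x0A cont=0 payload=0x0A=10: acc |= 10<<7 -> acc=1345 shift=14 [end]
Varint 3: bytes[5:7] = C1 0A -> value 1345 (2 byte(s))
  byte[7]=0xD0 cont=1 payload=0x50=80: acc |= 80<<0 -> acc=80 shift=7
  byte[8]=0xE7 cont=1 payload=0x67=103: acc |= 103<<7 -> acc=13264 shift=14
  byte[9]=0x87 cont=1 payload=0x07=7: acc |= 7<<14 -> acc=127952 shift=21
  byte[10]=0x06 cont=0 payload=0x06=6: acc |= 6<<21 -> acc=12710864 shift=28 [end]
Varint 4: bytes[7:11] = D0 E7 87 06 -> value 12710864 (4 byte(s))

Answer: 103 226027194 1345 12710864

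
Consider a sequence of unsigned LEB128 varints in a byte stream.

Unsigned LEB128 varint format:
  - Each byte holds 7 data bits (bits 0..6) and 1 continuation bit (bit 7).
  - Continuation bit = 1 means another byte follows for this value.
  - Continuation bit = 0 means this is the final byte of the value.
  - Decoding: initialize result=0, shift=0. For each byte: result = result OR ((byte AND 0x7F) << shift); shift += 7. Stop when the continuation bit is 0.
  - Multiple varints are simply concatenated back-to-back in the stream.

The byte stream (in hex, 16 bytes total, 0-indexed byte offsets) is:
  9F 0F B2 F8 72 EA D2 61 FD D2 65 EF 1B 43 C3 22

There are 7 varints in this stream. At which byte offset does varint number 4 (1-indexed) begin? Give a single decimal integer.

Answer: 8

Derivation:
  byte[0]=0x9F cont=1 payload=0x1F=31: acc |= 31<<0 -> acc=31 shift=7
  byte[1]=0x0F cont=0 payload=0x0F=15: acc |= 15<<7 -> acc=1951 shift=14 [end]
Varint 1: bytes[0:2] = 9F 0F -> value 1951 (2 byte(s))
  byte[2]=0xB2 cont=1 payload=0x32=50: acc |= 50<<0 -> acc=50 shift=7
  byte[3]=0xF8 cont=1 payload=0x78=120: acc |= 120<<7 -> acc=15410 shift=14
  byte[4]=0x72 cont=0 payload=0x72=114: acc |= 114<<14 -> acc=1883186 shift=21 [end]
Varint 2: bytes[2:5] = B2 F8 72 -> value 1883186 (3 byte(s))
  byte[5]=0xEA cont=1 payload=0x6A=106: acc |= 106<<0 -> acc=106 shift=7
  byte[6]=0xD2 cont=1 payload=0x52=82: acc |= 82<<7 -> acc=10602 shift=14
  byte[7]=0x61 cont=0 payload=0x61=97: acc |= 97<<14 -> acc=1599850 shift=21 [end]
Varint 3: bytes[5:8] = EA D2 61 -> value 1599850 (3 byte(s))
  byte[8]=0xFD cont=1 payload=0x7D=125: acc |= 125<<0 -> acc=125 shift=7
  byte[9]=0xD2 cont=1 payload=0x52=82: acc |= 82<<7 -> acc=10621 shift=14
  byte[10]=0x65 cont=0 payload=0x65=101: acc |= 101<<14 -> acc=1665405 shift=21 [end]
Varint 4: bytes[8:11] = FD D2 65 -> value 1665405 (3 byte(s))
  byte[11]=0xEF cont=1 payload=0x6F=111: acc |= 111<<0 -> acc=111 shift=7
  byte[12]=0x1B cont=0 payload=0x1B=27: acc |= 27<<7 -> acc=3567 shift=14 [end]
Varint 5: bytes[11:13] = EF 1B -> value 3567 (2 byte(s))
  byte[13]=0x43 cont=0 payload=0x43=67: acc |= 67<<0 -> acc=67 shift=7 [end]
Varint 6: bytes[13:14] = 43 -> value 67 (1 byte(s))
  byte[14]=0xC3 cont=1 payload=0x43=67: acc |= 67<<0 -> acc=67 shift=7
  byte[15]=0x22 cont=0 payload=0x22=34: acc |= 34<<7 -> acc=4419 shift=14 [end]
Varint 7: bytes[14:16] = C3 22 -> value 4419 (2 byte(s))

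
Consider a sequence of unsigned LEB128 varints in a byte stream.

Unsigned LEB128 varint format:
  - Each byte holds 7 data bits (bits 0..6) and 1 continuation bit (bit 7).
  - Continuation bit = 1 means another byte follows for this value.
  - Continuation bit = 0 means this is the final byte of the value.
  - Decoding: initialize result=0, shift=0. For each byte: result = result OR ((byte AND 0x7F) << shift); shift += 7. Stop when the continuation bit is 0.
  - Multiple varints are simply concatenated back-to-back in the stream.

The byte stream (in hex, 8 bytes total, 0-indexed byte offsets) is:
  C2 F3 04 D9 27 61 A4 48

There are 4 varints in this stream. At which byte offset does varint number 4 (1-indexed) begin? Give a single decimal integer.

Answer: 6

Derivation:
  byte[0]=0xC2 cont=1 payload=0x42=66: acc |= 66<<0 -> acc=66 shift=7
  byte[1]=0xF3 cont=1 payload=0x73=115: acc |= 115<<7 -> acc=14786 shift=14
  byte[2]=0x04 cont=0 payload=0x04=4: acc |= 4<<14 -> acc=80322 shift=21 [end]
Varint 1: bytes[0:3] = C2 F3 04 -> value 80322 (3 byte(s))
  byte[3]=0xD9 cont=1 payload=0x59=89: acc |= 89<<0 -> acc=89 shift=7
  byte[4]=0x27 cont=0 payload=0x27=39: acc |= 39<<7 -> acc=5081 shift=14 [end]
Varint 2: bytes[3:5] = D9 27 -> value 5081 (2 byte(s))
  byte[5]=0x61 cont=0 payload=0x61=97: acc |= 97<<0 -> acc=97 shift=7 [end]
Varint 3: bytes[5:6] = 61 -> value 97 (1 byte(s))
  byte[6]=0xA4 cont=1 payload=0x24=36: acc |= 36<<0 -> acc=36 shift=7
  byte[7]=0x48 cont=0 payload=0x48=72: acc |= 72<<7 -> acc=9252 shift=14 [end]
Varint 4: bytes[6:8] = A4 48 -> value 9252 (2 byte(s))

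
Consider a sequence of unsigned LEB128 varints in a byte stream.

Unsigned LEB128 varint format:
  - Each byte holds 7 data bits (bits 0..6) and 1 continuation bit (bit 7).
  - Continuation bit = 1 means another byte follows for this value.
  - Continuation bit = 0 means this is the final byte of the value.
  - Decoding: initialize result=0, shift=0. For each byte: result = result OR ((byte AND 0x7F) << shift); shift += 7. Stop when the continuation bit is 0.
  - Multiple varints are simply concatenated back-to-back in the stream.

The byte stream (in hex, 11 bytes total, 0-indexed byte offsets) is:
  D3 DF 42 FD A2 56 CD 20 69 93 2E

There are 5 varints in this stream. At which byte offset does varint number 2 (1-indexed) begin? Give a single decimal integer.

  byte[0]=0xD3 cont=1 payload=0x53=83: acc |= 83<<0 -> acc=83 shift=7
  byte[1]=0xDF cont=1 payload=0x5F=95: acc |= 95<<7 -> acc=12243 shift=14
  byte[2]=0x42 cont=0 payload=0x42=66: acc |= 66<<14 -> acc=1093587 shift=21 [end]
Varint 1: bytes[0:3] = D3 DF 42 -> value 1093587 (3 byte(s))
  byte[3]=0xFD cont=1 payload=0x7D=125: acc |= 125<<0 -> acc=125 shift=7
  byte[4]=0xA2 cont=1 payload=0x22=34: acc |= 34<<7 -> acc=4477 shift=14
  byte[5]=0x56 cont=0 payload=0x56=86: acc |= 86<<14 -> acc=1413501 shift=21 [end]
Varint 2: bytes[3:6] = FD A2 56 -> value 1413501 (3 byte(s))
  byte[6]=0xCD cont=1 payload=0x4D=77: acc |= 77<<0 -> acc=77 shift=7
  byte[7]=0x20 cont=0 payload=0x20=32: acc |= 32<<7 -> acc=4173 shift=14 [end]
Varint 3: bytes[6:8] = CD 20 -> value 4173 (2 byte(s))
  byte[8]=0x69 cont=0 payload=0x69=105: acc |= 105<<0 -> acc=105 shift=7 [end]
Varint 4: bytes[8:9] = 69 -> value 105 (1 byte(s))
  byte[9]=0x93 cont=1 payload=0x13=19: acc |= 19<<0 -> acc=19 shift=7
  byte[10]=0x2E cont=0 payload=0x2E=46: acc |= 46<<7 -> acc=5907 shift=14 [end]
Varint 5: bytes[9:11] = 93 2E -> value 5907 (2 byte(s))

Answer: 3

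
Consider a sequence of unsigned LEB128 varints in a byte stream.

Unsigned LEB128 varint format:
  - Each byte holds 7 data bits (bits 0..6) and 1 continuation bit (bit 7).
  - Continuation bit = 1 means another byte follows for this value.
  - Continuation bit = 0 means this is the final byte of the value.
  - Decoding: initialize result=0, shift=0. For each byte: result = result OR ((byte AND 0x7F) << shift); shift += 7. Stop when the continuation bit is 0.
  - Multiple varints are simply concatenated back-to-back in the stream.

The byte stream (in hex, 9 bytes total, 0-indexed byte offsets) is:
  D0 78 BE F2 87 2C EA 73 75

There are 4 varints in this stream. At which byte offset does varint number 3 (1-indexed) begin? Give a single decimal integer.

Answer: 6

Derivation:
  byte[0]=0xD0 cont=1 payload=0x50=80: acc |= 80<<0 -> acc=80 shift=7
  byte[1]=0x78 cont=0 payload=0x78=120: acc |= 120<<7 -> acc=15440 shift=14 [end]
Varint 1: bytes[0:2] = D0 78 -> value 15440 (2 byte(s))
  byte[2]=0xBE cont=1 payload=0x3E=62: acc |= 62<<0 -> acc=62 shift=7
  byte[3]=0xF2 cont=1 payload=0x72=114: acc |= 114<<7 -> acc=14654 shift=14
  byte[4]=0x87 cont=1 payload=0x07=7: acc |= 7<<14 -> acc=129342 shift=21
  byte[5]=0x2C cont=0 payload=0x2C=44: acc |= 44<<21 -> acc=92404030 shift=28 [end]
Varint 2: bytes[2:6] = BE F2 87 2C -> value 92404030 (4 byte(s))
  byte[6]=0xEA cont=1 payload=0x6A=106: acc |= 106<<0 -> acc=106 shift=7
  byte[7]=0x73 cont=0 payload=0x73=115: acc |= 115<<7 -> acc=14826 shift=14 [end]
Varint 3: bytes[6:8] = EA 73 -> value 14826 (2 byte(s))
  byte[8]=0x75 cont=0 payload=0x75=117: acc |= 117<<0 -> acc=117 shift=7 [end]
Varint 4: bytes[8:9] = 75 -> value 117 (1 byte(s))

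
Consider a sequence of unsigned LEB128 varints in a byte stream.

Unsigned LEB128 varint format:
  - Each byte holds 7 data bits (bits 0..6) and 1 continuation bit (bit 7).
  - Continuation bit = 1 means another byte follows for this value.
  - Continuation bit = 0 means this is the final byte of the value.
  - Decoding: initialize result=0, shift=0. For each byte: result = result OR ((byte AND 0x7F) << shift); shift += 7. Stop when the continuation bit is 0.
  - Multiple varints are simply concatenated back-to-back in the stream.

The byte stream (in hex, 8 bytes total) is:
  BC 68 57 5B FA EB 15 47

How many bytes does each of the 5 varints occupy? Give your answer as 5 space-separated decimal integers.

  byte[0]=0xBC cont=1 payload=0x3C=60: acc |= 60<<0 -> acc=60 shift=7
  byte[1]=0x68 cont=0 payload=0x68=104: acc |= 104<<7 -> acc=13372 shift=14 [end]
Varint 1: bytes[0:2] = BC 68 -> value 13372 (2 byte(s))
  byte[2]=0x57 cont=0 payload=0x57=87: acc |= 87<<0 -> acc=87 shift=7 [end]
Varint 2: bytes[2:3] = 57 -> value 87 (1 byte(s))
  byte[3]=0x5B cont=0 payload=0x5B=91: acc |= 91<<0 -> acc=91 shift=7 [end]
Varint 3: bytes[3:4] = 5B -> value 91 (1 byte(s))
  byte[4]=0xFA cont=1 payload=0x7A=122: acc |= 122<<0 -> acc=122 shift=7
  byte[5]=0xEB cont=1 payload=0x6B=107: acc |= 107<<7 -> acc=13818 shift=14
  byte[6]=0x15 cont=0 payload=0x15=21: acc |= 21<<14 -> acc=357882 shift=21 [end]
Varint 4: bytes[4:7] = FA EB 15 -> value 357882 (3 byte(s))
  byte[7]=0x47 cont=0 payload=0x47=71: acc |= 71<<0 -> acc=71 shift=7 [end]
Varint 5: bytes[7:8] = 47 -> value 71 (1 byte(s))

Answer: 2 1 1 3 1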